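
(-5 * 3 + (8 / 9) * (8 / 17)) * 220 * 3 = -490820 / 51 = -9623.92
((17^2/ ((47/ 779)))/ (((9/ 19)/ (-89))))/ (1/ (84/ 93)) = -10659502588/ 13113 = -812895.80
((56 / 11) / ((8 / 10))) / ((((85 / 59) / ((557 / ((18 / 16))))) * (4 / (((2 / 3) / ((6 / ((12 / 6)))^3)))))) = 1840328 / 136323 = 13.50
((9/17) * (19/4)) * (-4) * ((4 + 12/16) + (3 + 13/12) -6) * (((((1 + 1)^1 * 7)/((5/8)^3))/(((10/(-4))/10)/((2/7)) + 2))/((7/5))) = -77824/75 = -1037.65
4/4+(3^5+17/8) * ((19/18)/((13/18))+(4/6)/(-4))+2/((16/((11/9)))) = 596341/1872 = 318.56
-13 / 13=-1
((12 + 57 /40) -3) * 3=1251 /40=31.28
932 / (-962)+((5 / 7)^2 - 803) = -18936716 / 23569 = -803.46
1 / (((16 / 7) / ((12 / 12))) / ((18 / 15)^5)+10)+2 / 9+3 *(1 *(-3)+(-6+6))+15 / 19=-7.90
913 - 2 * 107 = 699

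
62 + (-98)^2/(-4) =-2339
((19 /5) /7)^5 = 2476099 /52521875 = 0.05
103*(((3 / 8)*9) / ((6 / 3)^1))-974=-12803 / 16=-800.19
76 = 76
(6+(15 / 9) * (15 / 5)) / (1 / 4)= 44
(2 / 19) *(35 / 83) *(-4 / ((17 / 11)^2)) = -33880 / 455753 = -0.07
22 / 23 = 0.96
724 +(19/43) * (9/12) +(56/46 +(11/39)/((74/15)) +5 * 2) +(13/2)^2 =740066161/951418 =777.86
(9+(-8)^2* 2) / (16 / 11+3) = 1507 / 49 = 30.76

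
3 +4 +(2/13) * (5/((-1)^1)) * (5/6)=248/39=6.36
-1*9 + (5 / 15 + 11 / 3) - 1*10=-15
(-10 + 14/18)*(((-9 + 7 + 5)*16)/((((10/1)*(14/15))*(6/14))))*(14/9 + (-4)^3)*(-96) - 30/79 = -471684622/711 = -663410.16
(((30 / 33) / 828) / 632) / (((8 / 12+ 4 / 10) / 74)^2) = 171125 / 20466688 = 0.01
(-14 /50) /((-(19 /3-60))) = -3 /575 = -0.01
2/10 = 1/5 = 0.20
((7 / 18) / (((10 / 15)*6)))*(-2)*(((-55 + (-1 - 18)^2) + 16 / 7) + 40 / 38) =-6857 / 114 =-60.15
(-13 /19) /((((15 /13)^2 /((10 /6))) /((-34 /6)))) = 37349 /7695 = 4.85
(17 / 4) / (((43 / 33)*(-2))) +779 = 267415 / 344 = 777.37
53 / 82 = 0.65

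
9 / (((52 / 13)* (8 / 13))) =117 / 32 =3.66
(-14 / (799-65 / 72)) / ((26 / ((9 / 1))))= -0.01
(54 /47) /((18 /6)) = 18 /47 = 0.38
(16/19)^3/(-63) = -4096/432117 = -0.01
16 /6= 8 /3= 2.67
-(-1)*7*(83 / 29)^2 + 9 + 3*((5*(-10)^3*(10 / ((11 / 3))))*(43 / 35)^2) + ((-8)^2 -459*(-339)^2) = -23938881718937 / 453299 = -52810356.34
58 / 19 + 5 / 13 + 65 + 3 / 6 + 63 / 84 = 69.69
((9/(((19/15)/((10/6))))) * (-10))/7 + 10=-920/133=-6.92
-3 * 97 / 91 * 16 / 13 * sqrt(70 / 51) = -1552 * sqrt(3570) / 20111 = -4.61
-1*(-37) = 37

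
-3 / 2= -1.50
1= 1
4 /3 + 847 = 2545 /3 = 848.33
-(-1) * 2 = 2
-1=-1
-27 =-27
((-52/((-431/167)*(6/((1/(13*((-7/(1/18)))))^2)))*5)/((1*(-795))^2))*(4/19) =334/160228892191095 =0.00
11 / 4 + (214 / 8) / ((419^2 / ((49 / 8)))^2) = 2.75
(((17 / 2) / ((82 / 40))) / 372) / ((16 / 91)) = 7735 / 122016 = 0.06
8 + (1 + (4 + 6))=19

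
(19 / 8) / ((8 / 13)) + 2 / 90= 11179 / 2880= 3.88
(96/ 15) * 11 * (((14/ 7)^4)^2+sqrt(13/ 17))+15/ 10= 352 * sqrt(221)/ 85+180239/ 10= 18085.46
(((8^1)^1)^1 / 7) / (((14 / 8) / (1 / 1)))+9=9.65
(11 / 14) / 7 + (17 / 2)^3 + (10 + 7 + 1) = 632.24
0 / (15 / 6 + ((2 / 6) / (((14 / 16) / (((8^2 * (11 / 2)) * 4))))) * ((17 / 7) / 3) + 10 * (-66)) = 0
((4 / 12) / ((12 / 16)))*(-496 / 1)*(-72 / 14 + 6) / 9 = -3968 / 189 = -20.99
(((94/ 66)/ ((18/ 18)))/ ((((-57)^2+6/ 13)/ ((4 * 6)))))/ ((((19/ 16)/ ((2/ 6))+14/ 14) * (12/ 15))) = 97760/ 33921129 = 0.00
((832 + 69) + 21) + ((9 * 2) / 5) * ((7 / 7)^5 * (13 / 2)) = 4727 / 5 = 945.40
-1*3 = -3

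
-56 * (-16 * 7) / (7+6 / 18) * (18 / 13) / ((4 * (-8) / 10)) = -370.07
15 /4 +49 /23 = 541 /92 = 5.88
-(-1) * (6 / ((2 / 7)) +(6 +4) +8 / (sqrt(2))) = 4 * sqrt(2) +31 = 36.66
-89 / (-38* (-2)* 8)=-89 / 608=-0.15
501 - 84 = 417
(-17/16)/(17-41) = 17/384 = 0.04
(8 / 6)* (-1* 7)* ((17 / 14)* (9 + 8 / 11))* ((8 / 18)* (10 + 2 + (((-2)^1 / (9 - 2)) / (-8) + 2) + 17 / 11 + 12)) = -30904810 / 22869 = -1351.38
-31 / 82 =-0.38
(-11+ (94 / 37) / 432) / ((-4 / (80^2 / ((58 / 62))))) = 544763000 / 28971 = 18803.73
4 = 4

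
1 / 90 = 0.01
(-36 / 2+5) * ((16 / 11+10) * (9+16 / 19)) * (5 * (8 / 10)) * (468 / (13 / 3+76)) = -156383136 / 4579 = -34152.25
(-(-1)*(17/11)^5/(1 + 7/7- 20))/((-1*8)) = 1419857/23191344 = 0.06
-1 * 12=-12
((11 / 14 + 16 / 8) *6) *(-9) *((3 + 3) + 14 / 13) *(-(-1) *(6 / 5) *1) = -44712 / 35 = -1277.49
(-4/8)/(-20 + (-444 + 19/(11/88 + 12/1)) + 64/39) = 3783/3486352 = 0.00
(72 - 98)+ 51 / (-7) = -233 / 7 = -33.29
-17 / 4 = -4.25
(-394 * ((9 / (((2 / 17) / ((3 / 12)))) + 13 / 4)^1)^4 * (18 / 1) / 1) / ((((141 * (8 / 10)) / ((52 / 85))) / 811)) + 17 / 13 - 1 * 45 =-83158599389121757 / 10636288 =-7818385454.50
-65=-65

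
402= 402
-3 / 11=-0.27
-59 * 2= -118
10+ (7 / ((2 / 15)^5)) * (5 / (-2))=-26577485 / 64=-415273.20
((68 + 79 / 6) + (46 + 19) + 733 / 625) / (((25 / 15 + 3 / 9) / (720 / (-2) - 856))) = -167966992 / 1875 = -89582.40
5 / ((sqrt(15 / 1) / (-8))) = -8*sqrt(15) / 3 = -10.33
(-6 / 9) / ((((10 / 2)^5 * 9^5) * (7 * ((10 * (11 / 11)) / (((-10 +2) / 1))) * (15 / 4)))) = 0.00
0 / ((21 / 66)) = 0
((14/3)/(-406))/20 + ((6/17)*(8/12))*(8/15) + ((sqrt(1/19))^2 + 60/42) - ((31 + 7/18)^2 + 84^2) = -42699329752/5311089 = -8039.66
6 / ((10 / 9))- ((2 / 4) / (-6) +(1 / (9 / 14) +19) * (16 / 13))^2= -690404357 / 1095120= -630.44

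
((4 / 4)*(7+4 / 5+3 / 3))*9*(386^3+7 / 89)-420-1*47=2026968794221 / 445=4554986054.43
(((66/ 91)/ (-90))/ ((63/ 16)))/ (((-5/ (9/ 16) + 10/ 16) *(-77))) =-128/ 39796575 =-0.00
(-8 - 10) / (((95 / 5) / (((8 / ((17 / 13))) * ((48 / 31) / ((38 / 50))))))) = -2246400 / 190247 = -11.81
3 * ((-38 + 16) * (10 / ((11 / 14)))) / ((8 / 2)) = -210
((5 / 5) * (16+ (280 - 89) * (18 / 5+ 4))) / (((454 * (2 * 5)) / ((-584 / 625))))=-1071348 / 3546875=-0.30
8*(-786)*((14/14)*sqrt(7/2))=-3144*sqrt(14)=-11763.77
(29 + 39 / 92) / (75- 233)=-2707 / 14536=-0.19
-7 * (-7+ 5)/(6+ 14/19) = 133/64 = 2.08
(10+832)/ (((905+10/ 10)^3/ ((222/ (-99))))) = -15577/ 6135338682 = -0.00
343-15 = 328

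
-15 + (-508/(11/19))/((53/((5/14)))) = -85345/4081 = -20.91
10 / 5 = 2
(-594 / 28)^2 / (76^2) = 88209 / 1132096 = 0.08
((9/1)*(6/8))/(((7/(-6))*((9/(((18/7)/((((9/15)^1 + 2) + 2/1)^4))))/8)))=-405000/13712209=-0.03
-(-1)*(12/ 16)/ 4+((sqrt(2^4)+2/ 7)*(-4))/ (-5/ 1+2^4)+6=5703/ 1232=4.63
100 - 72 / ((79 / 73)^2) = 240412 / 6241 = 38.52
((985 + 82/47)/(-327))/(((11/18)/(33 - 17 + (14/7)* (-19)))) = 556524/5123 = 108.63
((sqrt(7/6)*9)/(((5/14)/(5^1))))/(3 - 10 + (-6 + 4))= -7*sqrt(42)/3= -15.12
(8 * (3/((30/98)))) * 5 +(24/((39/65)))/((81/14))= 32312/81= 398.91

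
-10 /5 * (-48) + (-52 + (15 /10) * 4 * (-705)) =-4186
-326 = -326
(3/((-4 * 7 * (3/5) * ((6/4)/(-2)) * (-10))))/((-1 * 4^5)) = 0.00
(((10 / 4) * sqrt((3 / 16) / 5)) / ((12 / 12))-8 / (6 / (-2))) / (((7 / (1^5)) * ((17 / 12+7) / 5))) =0.27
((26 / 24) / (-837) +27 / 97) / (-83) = -269927 / 80864244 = -0.00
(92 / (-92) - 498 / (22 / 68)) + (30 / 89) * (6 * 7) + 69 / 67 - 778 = -151066292 / 65593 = -2303.09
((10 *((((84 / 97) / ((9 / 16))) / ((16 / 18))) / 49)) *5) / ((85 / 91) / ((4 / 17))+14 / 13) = 62400 / 178189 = 0.35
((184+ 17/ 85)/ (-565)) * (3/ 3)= -921/ 2825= -0.33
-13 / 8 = -1.62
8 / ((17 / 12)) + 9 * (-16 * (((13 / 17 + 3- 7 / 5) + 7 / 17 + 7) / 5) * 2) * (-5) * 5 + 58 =240410 / 17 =14141.76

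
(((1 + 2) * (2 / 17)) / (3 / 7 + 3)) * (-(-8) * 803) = 11242 / 17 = 661.29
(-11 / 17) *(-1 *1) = 11 / 17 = 0.65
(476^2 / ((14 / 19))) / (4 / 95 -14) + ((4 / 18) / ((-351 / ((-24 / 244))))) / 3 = -4245208376 / 192699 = -22030.26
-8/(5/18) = -144/5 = -28.80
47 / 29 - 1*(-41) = 1236 / 29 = 42.62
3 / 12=1 / 4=0.25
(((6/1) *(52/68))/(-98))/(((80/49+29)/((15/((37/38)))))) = -1170/49691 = -0.02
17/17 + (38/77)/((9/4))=845/693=1.22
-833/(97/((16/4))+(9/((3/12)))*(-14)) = 1.74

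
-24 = -24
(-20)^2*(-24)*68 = -652800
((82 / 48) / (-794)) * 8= -41 / 2382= -0.02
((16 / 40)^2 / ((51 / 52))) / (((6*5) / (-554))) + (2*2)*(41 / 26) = 819242 / 248625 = 3.30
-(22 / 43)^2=-484 / 1849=-0.26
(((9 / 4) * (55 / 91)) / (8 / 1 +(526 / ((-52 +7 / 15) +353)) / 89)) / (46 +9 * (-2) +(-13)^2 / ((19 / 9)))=24578685 / 15661852492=0.00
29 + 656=685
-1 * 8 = -8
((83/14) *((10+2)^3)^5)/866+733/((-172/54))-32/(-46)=632358089995160075681/5995318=105475320907941.84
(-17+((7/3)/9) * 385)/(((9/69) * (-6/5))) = -128570/243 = -529.09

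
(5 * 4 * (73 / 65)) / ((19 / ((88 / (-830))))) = -12848 / 102505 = -0.13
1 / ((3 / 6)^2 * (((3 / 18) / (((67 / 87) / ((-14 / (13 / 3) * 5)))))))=-1.14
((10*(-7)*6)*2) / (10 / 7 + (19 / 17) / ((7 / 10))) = -833 / 3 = -277.67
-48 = -48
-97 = -97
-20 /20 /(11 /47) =-47 /11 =-4.27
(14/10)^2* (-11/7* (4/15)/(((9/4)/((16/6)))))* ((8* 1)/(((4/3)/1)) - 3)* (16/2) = -78848/3375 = -23.36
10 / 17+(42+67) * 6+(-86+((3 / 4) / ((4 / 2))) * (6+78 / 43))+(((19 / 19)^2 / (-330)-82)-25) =464.52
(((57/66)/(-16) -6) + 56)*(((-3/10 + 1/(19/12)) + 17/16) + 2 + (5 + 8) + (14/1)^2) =515984769/48640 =10608.24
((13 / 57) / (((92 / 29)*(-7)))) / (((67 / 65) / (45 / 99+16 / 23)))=-0.01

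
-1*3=-3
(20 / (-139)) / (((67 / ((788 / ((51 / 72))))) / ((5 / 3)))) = -630400 / 158321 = -3.98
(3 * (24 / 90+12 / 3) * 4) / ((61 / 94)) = 78.90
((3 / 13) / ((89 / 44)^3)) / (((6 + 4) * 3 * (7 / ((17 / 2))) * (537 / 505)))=36565232 / 34449720123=0.00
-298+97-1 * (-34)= -167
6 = 6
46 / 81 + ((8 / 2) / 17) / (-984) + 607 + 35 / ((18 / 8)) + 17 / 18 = 35232988 / 56457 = 624.07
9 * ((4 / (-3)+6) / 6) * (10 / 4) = 35 / 2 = 17.50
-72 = -72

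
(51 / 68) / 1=3 / 4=0.75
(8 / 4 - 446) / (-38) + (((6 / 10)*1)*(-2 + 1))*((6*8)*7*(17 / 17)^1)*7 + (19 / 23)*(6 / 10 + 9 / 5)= -610722 / 437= -1397.53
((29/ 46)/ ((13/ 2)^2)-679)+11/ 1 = -2596458/ 3887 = -667.99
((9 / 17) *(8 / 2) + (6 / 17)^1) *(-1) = -2.47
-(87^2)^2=-57289761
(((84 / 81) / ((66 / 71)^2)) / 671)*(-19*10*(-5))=33522650 / 19729413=1.70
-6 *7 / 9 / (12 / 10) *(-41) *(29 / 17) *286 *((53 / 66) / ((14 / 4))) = 8192210 / 459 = 17847.95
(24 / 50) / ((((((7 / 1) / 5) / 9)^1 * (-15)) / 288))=-10368 / 175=-59.25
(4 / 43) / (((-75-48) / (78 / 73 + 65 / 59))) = -37388 / 22779723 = -0.00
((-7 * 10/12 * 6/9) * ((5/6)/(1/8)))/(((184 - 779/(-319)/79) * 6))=-8820350/375658803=-0.02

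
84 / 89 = 0.94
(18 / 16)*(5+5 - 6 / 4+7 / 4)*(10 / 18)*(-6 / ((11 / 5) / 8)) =-3075 / 22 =-139.77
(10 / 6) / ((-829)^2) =5 / 2061723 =0.00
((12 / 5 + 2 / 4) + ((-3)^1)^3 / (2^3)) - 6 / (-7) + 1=387 / 280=1.38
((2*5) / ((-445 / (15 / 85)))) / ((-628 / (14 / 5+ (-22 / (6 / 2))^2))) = 1273 / 3563115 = 0.00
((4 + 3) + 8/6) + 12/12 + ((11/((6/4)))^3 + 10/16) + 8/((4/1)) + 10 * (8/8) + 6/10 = 450283/1080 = 416.93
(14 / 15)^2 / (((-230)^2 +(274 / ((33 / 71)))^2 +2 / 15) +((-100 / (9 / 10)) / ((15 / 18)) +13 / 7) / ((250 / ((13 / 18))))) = 9960720 / 4578692449547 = 0.00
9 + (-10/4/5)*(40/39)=331/39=8.49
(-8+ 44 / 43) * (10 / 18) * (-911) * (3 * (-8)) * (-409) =1490396000 / 43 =34660372.09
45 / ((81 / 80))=400 / 9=44.44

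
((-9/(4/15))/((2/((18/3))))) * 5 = -2025/4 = -506.25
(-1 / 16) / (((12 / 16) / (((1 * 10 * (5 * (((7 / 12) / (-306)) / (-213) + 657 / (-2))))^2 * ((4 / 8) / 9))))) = -41258676584453475625 / 33033783014784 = -1248984.31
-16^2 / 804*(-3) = 64 / 67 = 0.96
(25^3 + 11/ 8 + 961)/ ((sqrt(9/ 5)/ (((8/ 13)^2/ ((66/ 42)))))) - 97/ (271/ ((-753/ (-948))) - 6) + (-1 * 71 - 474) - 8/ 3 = -138298631/ 252390 + 2477048 * sqrt(5)/ 1859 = 2431.52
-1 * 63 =-63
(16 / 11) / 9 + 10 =1006 / 99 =10.16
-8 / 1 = -8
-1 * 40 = -40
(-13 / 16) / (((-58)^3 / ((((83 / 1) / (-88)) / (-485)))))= 1079 / 133238082560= 0.00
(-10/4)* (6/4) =-15/4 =-3.75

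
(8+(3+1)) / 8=3 / 2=1.50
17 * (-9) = -153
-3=-3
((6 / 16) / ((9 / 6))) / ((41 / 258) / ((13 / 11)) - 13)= -1677 / 86302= -0.02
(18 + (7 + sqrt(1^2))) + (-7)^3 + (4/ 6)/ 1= -949/ 3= -316.33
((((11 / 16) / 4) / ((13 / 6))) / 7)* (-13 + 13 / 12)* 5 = -605 / 896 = -0.68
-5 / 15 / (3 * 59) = -1 / 531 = -0.00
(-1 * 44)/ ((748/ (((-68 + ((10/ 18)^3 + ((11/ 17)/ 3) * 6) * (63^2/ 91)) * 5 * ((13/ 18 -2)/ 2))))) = -932765/ 1217268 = -0.77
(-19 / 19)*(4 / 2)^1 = -2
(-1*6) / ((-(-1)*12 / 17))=-17 / 2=-8.50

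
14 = 14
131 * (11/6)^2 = 15851/36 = 440.31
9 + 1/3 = 28/3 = 9.33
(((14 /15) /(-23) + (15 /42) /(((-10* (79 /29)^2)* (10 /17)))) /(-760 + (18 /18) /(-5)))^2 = 34567779436969 /8401916088714503347776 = 0.00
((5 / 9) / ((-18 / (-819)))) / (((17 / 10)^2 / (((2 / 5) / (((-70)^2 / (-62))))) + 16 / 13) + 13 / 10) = -0.04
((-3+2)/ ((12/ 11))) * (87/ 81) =-319/ 324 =-0.98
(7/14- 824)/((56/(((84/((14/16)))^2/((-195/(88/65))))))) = 27827712/29575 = 940.92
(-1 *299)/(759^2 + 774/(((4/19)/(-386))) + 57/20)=5980/16860903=0.00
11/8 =1.38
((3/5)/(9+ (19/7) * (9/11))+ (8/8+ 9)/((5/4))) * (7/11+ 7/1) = 81179/1320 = 61.50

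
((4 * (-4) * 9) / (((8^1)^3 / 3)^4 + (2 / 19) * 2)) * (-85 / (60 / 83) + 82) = 281637 / 46631073511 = 0.00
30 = 30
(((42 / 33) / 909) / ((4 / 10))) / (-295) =-7 / 589941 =-0.00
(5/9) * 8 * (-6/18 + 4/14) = -40/189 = -0.21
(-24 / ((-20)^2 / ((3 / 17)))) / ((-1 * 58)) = 9 / 49300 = 0.00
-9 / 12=-3 / 4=-0.75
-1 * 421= -421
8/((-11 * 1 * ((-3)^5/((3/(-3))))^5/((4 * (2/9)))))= -64/83881572334857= -0.00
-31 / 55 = -0.56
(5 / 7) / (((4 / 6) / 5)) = 75 / 14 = 5.36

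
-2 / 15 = -0.13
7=7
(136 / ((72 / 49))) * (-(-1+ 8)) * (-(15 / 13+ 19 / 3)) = 1702652 / 351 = 4850.86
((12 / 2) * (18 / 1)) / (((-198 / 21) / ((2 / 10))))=-2.29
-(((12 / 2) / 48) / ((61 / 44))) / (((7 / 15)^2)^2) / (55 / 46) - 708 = -103927263 / 146461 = -709.59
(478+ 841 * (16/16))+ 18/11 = 1320.64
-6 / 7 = -0.86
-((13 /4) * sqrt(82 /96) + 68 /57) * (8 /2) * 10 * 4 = -130 * sqrt(123) /3 - 10880 /57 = -671.47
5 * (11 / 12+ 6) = 415 / 12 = 34.58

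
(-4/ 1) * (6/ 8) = -3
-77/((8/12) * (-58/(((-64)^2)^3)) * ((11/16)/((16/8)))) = 11544872091648/29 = 398099037643.03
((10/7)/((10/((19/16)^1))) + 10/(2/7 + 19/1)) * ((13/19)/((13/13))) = 27053/57456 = 0.47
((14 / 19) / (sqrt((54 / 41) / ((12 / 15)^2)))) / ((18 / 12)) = 56 * sqrt(246) / 2565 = 0.34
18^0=1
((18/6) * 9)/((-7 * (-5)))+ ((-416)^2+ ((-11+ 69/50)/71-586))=4285895303/24850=172470.64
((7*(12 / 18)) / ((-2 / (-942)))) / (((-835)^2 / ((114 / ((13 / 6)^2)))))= 0.08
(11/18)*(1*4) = 22/9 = 2.44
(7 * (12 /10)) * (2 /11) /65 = 84 /3575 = 0.02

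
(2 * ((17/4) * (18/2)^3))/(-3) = -4131/2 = -2065.50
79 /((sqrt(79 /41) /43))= 43*sqrt(3239)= 2447.23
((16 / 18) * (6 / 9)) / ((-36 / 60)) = -80 / 81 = -0.99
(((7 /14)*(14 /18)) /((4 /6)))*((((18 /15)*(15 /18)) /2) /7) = 1 /24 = 0.04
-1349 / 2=-674.50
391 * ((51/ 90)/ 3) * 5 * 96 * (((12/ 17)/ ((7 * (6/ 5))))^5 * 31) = 1140800000/ 247718373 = 4.61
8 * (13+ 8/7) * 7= 792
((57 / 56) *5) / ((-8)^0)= 285 / 56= 5.09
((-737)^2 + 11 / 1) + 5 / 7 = 3802265 / 7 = 543180.71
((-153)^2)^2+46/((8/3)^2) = 17535401199/32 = 547981287.47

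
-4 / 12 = -1 / 3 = -0.33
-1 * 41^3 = -68921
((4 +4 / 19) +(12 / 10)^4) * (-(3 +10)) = -970112 / 11875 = -81.69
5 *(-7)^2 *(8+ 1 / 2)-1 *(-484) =5133 / 2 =2566.50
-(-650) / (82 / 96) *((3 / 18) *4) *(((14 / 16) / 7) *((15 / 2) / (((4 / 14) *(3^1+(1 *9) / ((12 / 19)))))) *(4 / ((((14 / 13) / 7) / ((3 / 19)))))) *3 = 21294000 / 17917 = 1188.48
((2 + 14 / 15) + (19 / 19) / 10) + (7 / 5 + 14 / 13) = 2149 / 390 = 5.51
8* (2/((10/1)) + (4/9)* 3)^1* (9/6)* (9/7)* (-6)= -4968/35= -141.94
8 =8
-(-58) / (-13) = -58 / 13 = -4.46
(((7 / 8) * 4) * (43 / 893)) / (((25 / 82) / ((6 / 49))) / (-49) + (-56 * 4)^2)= 0.00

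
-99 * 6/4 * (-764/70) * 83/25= 4708341/875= 5380.96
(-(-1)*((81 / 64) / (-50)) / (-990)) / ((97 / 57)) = 513 / 34144000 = 0.00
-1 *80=-80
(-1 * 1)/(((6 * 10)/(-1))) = 1/60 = 0.02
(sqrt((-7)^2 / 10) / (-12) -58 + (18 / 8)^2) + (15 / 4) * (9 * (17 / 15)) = -235 / 16 -7 * sqrt(10) / 120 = -14.87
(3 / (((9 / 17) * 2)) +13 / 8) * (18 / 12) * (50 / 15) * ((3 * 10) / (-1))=-2675 / 4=-668.75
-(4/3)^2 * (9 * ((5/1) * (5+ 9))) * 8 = -8960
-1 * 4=-4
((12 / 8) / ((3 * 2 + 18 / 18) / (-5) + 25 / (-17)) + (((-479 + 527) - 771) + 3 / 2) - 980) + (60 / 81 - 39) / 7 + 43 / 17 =-2673279823 / 1567944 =-1704.96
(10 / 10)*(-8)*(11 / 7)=-88 / 7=-12.57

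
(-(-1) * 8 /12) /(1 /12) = 8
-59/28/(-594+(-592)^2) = -1/166040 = -0.00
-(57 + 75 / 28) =-1671 / 28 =-59.68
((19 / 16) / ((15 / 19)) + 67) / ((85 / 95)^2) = 5935201 / 69360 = 85.57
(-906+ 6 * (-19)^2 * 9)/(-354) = -3098/59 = -52.51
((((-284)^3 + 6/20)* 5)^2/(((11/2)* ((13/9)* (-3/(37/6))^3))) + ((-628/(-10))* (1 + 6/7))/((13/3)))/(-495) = 93021480100699627469519/3210807600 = 28971365366364.41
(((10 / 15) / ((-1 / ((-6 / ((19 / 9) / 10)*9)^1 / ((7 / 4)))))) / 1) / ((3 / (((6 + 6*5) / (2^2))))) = 38880 / 133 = 292.33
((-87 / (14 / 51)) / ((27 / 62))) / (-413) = 15283 / 8673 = 1.76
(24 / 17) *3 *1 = 72 / 17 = 4.24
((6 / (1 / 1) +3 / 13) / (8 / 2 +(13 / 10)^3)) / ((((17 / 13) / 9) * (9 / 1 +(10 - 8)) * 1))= 0.63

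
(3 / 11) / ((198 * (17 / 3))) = 1 / 4114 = 0.00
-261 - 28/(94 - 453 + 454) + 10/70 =-173666/665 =-261.15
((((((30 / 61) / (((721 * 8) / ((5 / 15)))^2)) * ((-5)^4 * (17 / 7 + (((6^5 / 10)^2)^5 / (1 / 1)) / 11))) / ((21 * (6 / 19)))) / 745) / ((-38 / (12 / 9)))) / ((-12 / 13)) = 71829683837200712420435257486186330759 / 1237689388034946000000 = 58035307187406062.32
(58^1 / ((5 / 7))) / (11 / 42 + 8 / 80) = 4263 / 19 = 224.37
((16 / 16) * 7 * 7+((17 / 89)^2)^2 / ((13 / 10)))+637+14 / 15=8404461194582 / 12234736995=686.93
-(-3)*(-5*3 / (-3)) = 15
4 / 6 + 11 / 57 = 0.86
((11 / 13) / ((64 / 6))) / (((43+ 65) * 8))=11 / 119808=0.00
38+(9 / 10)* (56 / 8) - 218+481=3073 / 10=307.30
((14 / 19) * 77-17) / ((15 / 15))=755 / 19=39.74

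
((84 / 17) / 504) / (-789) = -1 / 80478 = -0.00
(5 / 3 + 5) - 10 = -10 / 3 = -3.33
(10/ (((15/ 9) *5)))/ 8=3/ 20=0.15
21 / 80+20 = 1621 / 80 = 20.26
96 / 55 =1.75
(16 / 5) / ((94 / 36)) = 288 / 235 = 1.23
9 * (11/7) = 14.14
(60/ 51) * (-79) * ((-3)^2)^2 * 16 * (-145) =296913600/ 17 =17465505.88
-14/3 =-4.67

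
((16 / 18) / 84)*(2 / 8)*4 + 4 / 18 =44 / 189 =0.23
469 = 469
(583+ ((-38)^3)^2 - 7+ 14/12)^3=5896017175785949889569729624663/216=27296375813823842081341340000.00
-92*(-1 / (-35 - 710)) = -92 / 745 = -0.12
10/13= 0.77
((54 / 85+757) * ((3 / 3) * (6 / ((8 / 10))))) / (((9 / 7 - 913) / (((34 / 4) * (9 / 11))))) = -12171411 / 280808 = -43.34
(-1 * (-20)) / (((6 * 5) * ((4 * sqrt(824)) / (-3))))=-sqrt(206) / 824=-0.02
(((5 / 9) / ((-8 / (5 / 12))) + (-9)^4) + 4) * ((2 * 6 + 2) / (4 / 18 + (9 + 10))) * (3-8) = -198524725 / 8304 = -23907.12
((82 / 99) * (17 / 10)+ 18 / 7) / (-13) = -13789 / 45045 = -0.31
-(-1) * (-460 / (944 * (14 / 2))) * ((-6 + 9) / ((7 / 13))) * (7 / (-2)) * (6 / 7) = 13455 / 11564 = 1.16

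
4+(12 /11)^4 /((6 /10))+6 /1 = 180970 /14641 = 12.36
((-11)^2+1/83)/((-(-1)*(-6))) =-1674/83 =-20.17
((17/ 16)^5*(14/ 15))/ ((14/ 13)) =18458141/ 15728640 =1.17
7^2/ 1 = 49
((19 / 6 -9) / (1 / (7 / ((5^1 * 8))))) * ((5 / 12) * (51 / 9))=-4165 / 1728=-2.41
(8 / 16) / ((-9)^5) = -1 / 118098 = -0.00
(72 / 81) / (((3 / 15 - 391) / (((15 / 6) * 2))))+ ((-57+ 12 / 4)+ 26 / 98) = -53.75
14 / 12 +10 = 67 / 6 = 11.17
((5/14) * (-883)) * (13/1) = -57395/14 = -4099.64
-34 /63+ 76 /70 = 172 /315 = 0.55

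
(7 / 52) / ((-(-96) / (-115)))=-0.16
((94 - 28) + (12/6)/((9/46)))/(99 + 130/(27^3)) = 1500282/1948747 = 0.77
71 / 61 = 1.16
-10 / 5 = -2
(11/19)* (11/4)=1.59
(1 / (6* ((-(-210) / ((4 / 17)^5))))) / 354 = 128 / 79164127035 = 0.00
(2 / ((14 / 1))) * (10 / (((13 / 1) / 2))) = 20 / 91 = 0.22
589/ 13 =45.31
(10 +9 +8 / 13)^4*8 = 1184342.46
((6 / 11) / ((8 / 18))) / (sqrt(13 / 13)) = 1.23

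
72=72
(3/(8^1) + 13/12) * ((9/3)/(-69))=-35/552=-0.06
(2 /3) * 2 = 4 /3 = 1.33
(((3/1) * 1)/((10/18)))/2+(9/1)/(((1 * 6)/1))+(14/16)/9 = 1547/360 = 4.30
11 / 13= 0.85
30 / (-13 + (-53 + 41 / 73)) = -2190 / 4777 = -0.46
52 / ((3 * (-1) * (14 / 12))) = -104 / 7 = -14.86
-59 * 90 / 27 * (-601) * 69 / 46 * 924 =163820580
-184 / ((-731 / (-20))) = -3680 / 731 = -5.03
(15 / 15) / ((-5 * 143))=-1 / 715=-0.00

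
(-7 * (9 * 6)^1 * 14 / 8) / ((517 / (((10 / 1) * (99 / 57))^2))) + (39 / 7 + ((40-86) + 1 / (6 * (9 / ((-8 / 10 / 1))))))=-426.42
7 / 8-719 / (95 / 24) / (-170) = 125549 / 64600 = 1.94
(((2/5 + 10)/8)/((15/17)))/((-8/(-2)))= 221/600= 0.37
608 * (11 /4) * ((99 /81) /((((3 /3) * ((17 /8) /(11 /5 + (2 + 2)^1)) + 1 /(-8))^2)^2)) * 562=2443723214434304 /4782969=510921817.48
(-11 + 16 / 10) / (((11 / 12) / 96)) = -54144 / 55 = -984.44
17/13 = 1.31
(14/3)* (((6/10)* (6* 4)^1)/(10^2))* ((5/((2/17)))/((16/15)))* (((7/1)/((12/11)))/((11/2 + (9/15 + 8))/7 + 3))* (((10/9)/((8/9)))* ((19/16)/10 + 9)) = 93581719/239616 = 390.55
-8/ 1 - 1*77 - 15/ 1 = -100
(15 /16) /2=15 /32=0.47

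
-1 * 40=-40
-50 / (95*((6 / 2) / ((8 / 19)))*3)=-0.02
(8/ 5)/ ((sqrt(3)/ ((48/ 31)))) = 128*sqrt(3)/ 155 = 1.43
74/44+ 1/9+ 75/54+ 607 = 6712/11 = 610.18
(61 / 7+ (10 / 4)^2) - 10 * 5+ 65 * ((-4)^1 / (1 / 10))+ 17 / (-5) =-2638.44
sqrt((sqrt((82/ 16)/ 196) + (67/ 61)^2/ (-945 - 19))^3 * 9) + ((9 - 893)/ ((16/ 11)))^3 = -14366628991/ 64 + 3 * sqrt(3374) * (-62846 + 896761 * sqrt(82))^(3/ 2)/ 20671388466848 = -224478577.79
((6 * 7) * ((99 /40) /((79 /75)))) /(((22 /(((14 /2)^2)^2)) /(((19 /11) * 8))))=129329865 /869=148826.08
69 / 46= 3 / 2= 1.50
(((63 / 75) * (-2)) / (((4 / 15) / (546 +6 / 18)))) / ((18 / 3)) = -11473 / 20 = -573.65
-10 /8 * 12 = -15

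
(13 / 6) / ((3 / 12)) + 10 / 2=41 / 3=13.67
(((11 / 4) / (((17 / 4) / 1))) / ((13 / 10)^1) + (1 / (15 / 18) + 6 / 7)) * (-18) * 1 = -355716 / 7735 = -45.99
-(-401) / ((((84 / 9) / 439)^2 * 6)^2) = 134043254282169 / 2458624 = 54519623.29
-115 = -115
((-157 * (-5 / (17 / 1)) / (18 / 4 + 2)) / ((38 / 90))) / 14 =1.20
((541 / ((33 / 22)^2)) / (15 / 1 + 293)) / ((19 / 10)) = 5410 / 13167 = 0.41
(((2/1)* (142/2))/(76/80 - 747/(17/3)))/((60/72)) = -57936/44497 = -1.30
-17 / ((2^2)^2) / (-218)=17 / 3488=0.00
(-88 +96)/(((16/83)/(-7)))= -581/2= -290.50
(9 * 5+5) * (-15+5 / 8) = -2875 / 4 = -718.75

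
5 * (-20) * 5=-500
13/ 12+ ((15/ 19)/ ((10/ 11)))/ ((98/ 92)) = 21211/ 11172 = 1.90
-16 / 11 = -1.45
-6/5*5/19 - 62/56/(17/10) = -4373/4522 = -0.97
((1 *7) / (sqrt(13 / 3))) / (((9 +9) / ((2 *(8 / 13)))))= 56 *sqrt(39) / 1521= 0.23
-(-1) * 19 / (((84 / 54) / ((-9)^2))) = 13851 / 14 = 989.36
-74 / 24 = -37 / 12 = -3.08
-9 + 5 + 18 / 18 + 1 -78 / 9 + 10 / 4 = -49 / 6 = -8.17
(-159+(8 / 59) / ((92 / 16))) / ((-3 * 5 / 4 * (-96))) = -215731 / 488520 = -0.44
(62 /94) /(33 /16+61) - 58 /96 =-1351459 /2276304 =-0.59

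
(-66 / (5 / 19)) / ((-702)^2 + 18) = -0.00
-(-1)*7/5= 7/5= 1.40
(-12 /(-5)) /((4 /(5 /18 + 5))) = 19 /6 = 3.17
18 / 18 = 1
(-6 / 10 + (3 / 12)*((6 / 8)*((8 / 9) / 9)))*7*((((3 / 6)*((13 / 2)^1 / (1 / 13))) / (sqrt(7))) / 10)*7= -185731*sqrt(7) / 10800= -45.50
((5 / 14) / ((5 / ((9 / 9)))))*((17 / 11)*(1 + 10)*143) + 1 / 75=182339 / 1050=173.66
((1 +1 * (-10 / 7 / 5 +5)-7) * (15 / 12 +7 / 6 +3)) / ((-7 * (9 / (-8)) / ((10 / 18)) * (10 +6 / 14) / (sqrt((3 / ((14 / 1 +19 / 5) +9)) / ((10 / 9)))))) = -325 * sqrt(201) / 308133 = -0.01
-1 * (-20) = 20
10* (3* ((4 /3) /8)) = 5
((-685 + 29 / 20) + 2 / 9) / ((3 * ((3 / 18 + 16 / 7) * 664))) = -860993 / 6155280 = -0.14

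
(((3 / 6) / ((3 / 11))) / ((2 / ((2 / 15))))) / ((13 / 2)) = 11 / 585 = 0.02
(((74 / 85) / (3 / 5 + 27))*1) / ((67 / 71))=0.03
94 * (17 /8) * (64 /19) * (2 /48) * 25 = 700.88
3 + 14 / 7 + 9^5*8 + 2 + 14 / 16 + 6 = 3779247 / 8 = 472405.88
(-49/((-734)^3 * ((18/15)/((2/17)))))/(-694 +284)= -49/1653758952528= -0.00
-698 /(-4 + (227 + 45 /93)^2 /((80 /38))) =-1676945 /59045601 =-0.03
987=987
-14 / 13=-1.08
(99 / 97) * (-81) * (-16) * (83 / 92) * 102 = 271555416 / 2231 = 121719.15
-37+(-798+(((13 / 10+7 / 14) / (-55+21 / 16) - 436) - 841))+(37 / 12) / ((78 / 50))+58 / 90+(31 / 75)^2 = -58884756353 / 27917500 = -2109.24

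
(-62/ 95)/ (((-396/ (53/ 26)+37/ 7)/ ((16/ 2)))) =184016/ 6660545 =0.03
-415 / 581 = -5 / 7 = -0.71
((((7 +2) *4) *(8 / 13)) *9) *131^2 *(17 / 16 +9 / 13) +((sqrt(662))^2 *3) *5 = 1016408100 / 169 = 6014249.11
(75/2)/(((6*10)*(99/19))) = 95/792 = 0.12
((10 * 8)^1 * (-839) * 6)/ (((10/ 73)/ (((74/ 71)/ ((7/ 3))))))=-652648032/ 497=-1313175.11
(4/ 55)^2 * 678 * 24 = 260352/ 3025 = 86.07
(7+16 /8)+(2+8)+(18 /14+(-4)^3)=-306 /7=-43.71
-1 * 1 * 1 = -1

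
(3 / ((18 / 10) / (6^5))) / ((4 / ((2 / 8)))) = 810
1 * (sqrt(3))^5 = 9 * sqrt(3) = 15.59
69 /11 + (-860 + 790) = -701 /11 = -63.73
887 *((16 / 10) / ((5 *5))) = 56.77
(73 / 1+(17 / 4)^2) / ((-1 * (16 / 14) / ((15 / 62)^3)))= -1110375 / 984064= -1.13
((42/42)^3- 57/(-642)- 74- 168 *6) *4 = -462630/107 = -4323.64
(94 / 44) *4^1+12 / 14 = 724 / 77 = 9.40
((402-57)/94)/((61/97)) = 33465/5734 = 5.84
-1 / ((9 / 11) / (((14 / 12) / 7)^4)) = -11 / 11664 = -0.00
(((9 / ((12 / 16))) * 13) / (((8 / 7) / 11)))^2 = 9018009 / 4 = 2254502.25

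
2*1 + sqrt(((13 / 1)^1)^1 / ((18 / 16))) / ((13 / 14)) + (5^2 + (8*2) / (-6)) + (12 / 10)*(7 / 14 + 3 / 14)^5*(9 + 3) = 28*sqrt(26) / 39 + 1361911 / 50421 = 30.67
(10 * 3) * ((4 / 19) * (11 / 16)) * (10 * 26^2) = 557700 / 19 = 29352.63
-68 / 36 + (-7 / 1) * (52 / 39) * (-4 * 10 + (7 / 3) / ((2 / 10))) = 2363 / 9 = 262.56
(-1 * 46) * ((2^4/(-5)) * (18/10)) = 6624/25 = 264.96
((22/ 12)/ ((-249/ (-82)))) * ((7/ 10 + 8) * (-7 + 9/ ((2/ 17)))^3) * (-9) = -15869824.20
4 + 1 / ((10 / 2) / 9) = 29 / 5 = 5.80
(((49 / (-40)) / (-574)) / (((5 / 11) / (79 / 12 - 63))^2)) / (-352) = -35291333 / 377856000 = -0.09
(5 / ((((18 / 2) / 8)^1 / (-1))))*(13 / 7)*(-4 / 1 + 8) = -2080 / 63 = -33.02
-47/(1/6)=-282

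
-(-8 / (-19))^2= -64 / 361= -0.18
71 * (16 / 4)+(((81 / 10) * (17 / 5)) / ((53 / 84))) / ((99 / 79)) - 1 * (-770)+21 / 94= 1089.05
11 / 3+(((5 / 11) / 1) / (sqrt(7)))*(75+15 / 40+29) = 11 / 3+4175*sqrt(7) / 616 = 21.60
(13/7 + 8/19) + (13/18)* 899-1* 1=1557431/2394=650.56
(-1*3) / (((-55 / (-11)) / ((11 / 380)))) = -33 / 1900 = -0.02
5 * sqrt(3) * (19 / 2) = 95 * sqrt(3) / 2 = 82.27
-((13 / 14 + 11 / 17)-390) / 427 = 92445 / 101626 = 0.91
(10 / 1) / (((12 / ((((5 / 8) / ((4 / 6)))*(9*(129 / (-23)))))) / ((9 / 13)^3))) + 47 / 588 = -3091406419 / 237697824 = -13.01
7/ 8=0.88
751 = 751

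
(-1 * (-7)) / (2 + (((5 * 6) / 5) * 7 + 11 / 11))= 7 / 45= 0.16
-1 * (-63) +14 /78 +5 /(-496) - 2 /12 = 1218725 /19344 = 63.00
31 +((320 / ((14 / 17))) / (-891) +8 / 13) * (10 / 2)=2586191 / 81081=31.90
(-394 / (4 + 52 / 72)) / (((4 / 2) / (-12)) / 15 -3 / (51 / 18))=127656 / 1637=77.98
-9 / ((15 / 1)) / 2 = -3 / 10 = -0.30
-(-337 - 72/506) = 337.14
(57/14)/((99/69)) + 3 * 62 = 29081/154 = 188.84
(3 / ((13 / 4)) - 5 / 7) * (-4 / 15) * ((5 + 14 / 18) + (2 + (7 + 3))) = -0.99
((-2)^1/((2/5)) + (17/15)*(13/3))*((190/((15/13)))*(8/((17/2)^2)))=-63232/39015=-1.62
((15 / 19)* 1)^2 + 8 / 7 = 4463 / 2527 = 1.77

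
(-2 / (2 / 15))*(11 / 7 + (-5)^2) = -2790 / 7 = -398.57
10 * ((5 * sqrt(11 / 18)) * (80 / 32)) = 125 * sqrt(22) / 6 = 97.72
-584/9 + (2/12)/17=-19853/306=-64.88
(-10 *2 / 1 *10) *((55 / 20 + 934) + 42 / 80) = -187455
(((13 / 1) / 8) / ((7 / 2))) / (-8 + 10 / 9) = -117 / 1736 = -0.07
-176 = -176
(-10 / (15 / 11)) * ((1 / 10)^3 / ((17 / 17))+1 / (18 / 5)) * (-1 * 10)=20.44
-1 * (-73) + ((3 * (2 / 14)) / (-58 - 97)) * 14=11309 / 155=72.96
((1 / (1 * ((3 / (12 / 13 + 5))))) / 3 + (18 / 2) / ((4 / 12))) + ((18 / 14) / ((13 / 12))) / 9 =22760 / 819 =27.79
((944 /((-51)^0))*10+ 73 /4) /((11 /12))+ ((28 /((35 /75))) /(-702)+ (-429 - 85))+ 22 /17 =214530149 /21879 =9805.30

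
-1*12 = -12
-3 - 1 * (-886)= 883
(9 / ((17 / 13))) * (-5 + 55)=5850 / 17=344.12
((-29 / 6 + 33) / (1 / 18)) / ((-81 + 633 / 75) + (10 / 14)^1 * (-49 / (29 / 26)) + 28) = -122525 / 18352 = -6.68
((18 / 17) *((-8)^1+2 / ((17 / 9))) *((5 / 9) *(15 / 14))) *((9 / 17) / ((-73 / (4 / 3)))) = 106200 / 2510543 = 0.04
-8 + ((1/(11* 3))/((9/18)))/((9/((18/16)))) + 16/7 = -5273/924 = -5.71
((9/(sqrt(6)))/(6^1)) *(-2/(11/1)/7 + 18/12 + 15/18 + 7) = 5.70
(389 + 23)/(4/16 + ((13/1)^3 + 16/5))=8240/44009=0.19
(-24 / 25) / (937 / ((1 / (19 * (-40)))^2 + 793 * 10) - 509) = 36642944008 / 19423884177575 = 0.00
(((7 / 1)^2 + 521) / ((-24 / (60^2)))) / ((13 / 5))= -427500 / 13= -32884.62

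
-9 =-9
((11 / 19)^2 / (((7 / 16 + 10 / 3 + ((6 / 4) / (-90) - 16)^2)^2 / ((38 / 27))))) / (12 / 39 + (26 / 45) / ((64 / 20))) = 1698840000 / 119140109585227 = 0.00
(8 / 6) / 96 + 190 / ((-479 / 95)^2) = 123691441 / 16519752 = 7.49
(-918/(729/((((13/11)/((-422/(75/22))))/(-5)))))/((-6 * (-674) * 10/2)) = -221/1858452552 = -0.00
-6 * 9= -54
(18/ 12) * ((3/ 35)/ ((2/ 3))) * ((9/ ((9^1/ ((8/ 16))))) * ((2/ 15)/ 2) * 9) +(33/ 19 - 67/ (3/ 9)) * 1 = -5298861/ 26600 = -199.21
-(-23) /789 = 23 /789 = 0.03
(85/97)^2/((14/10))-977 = -64312026/65863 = -976.45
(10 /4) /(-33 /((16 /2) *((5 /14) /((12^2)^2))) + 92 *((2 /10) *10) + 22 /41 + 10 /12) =-3075 /294357979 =-0.00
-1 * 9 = -9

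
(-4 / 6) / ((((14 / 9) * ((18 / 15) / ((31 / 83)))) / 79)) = -12245 / 1162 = -10.54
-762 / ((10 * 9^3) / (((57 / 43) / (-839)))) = 2413 / 14611185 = 0.00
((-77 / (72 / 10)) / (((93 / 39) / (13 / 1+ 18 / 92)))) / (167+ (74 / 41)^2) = -5106936835 / 14692517208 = -0.35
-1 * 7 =-7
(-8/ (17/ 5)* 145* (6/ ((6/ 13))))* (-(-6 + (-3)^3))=-146364.71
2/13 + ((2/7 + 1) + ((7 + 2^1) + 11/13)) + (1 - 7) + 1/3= 118/21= 5.62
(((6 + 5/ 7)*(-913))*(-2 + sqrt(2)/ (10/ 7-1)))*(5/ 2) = 214555/ 7-214555*sqrt(2)/ 6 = -19920.38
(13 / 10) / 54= 13 / 540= 0.02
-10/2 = -5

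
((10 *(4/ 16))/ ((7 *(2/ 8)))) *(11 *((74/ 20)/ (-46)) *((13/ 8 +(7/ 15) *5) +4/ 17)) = -696377/ 131376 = -5.30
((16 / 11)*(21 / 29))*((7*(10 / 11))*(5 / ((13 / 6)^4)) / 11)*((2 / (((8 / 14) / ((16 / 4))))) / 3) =0.65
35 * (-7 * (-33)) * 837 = 6767145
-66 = -66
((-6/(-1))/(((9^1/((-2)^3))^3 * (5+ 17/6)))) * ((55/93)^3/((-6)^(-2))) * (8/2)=-5451776000/340243011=-16.02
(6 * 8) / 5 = 48 / 5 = 9.60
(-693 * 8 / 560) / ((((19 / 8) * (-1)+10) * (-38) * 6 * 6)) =0.00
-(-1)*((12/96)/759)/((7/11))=1/3864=0.00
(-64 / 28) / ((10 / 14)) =-16 / 5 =-3.20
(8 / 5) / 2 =4 / 5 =0.80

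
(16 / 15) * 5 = 5.33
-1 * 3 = -3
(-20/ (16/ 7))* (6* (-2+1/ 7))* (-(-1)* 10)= 975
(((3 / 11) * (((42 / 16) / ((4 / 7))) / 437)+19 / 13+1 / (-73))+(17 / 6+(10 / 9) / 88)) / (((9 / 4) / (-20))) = -28225032865 / 739018566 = -38.19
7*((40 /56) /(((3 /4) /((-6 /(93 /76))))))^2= 9241600 /60543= 152.65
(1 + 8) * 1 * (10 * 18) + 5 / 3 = 4865 / 3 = 1621.67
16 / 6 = 8 / 3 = 2.67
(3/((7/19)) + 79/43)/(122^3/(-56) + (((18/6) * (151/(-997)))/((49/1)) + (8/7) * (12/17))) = -89100893/289487228375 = -0.00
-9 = -9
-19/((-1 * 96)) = 19/96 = 0.20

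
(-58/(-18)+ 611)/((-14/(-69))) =63572/21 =3027.24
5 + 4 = 9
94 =94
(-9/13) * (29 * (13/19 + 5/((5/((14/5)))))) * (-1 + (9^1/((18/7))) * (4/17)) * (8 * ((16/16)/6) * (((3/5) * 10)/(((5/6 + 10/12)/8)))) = 49761216/104975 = 474.03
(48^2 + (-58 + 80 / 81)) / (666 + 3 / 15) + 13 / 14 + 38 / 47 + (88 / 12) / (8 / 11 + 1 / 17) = 17943714955 / 1242749466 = 14.44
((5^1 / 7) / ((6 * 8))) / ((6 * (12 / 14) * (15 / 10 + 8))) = 5 / 16416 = 0.00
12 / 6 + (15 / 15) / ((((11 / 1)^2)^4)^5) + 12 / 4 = 2262962778408797590294467801744846023292006 / 452592555681759518058893560348969204658401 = 5.00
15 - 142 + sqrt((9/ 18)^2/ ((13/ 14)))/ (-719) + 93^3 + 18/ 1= 804248 - sqrt(182)/ 18694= 804248.00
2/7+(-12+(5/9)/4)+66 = 13715/252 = 54.42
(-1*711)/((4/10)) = -3555/2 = -1777.50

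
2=2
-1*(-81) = 81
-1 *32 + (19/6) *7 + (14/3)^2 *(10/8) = 313/18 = 17.39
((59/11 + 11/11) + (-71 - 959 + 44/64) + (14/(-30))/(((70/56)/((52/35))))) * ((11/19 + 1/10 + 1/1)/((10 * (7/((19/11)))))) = -1958985757/46200000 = -42.40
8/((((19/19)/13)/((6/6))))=104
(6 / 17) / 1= 6 / 17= 0.35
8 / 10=0.80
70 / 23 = 3.04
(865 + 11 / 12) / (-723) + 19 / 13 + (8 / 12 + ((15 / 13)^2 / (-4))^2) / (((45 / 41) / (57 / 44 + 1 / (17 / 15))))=6696728425061 / 3707016730560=1.81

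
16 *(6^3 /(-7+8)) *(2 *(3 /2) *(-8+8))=0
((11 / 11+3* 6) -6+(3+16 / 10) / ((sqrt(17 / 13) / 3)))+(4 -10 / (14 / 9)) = 74 / 7+69* sqrt(221) / 85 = 22.64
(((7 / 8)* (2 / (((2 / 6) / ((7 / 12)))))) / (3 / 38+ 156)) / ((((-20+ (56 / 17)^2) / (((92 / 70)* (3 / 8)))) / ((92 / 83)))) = -20333173 / 17354264160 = -0.00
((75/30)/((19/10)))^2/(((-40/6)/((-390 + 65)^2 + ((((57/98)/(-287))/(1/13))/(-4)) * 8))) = -139256729625/5076743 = -27430.33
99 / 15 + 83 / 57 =8.06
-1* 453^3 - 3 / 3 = -92959678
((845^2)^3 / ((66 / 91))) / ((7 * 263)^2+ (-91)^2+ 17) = 33126964783527671875 / 224240214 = 147729812563.98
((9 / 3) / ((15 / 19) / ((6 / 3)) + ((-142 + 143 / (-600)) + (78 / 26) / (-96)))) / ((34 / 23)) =-1573200 / 109981381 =-0.01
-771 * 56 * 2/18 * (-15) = 71960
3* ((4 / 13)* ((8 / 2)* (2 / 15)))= 32 / 65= 0.49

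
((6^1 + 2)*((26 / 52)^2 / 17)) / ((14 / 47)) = 47 / 119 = 0.39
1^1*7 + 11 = 18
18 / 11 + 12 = 150 / 11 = 13.64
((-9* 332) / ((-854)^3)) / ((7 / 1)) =747 / 1089962762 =0.00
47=47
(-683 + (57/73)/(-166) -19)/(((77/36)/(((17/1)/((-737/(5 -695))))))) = -1796145388020/343842191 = -5223.75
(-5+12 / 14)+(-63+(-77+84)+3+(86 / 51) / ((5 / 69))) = -20154 / 595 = -33.87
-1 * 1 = -1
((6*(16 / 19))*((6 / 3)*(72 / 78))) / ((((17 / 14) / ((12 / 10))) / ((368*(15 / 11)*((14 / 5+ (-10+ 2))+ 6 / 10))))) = -4914266112 / 230945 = -21278.95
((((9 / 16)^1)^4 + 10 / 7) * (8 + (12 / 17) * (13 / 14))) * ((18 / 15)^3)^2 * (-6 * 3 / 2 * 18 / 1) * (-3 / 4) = 12795781483467 / 2665600000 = 4800.34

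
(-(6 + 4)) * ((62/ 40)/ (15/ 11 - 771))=341/ 16932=0.02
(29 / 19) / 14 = 29 / 266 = 0.11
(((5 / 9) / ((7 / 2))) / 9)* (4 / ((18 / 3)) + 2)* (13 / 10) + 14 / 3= 8042 / 1701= 4.73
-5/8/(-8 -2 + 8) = 0.31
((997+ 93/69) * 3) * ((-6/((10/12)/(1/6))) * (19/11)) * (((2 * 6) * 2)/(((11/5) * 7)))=-188472096/19481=-9674.66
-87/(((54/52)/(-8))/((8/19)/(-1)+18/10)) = 790192/855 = 924.20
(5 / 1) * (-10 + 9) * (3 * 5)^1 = -75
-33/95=-0.35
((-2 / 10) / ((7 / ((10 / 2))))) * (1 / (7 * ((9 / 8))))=-8 / 441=-0.02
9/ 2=4.50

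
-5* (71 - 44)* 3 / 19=-405 / 19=-21.32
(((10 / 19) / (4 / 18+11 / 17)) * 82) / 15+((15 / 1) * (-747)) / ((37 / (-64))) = 1812471708 / 93499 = 19384.93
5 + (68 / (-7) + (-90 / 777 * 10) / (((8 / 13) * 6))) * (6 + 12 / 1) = -90911 / 518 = -175.50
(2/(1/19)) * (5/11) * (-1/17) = -190/187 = -1.02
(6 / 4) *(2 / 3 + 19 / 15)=29 / 10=2.90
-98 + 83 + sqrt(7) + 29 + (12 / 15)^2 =sqrt(7) + 366 / 25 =17.29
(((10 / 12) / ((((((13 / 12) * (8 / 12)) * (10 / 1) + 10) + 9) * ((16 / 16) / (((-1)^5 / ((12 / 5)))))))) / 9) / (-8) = 25 / 135936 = 0.00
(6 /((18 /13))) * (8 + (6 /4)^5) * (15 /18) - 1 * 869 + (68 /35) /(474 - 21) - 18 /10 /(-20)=-12368345173 /15220800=-812.59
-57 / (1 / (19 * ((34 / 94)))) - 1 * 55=-446.72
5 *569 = 2845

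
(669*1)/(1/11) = 7359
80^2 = 6400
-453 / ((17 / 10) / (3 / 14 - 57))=1800675 / 119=15131.72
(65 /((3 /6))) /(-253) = -130 /253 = -0.51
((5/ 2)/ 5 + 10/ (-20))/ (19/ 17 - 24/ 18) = 0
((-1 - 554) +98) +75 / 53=-24146 / 53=-455.58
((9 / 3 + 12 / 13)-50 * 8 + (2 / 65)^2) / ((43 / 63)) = -105425523 / 181675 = -580.30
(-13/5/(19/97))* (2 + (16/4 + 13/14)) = -122317/1330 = -91.97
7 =7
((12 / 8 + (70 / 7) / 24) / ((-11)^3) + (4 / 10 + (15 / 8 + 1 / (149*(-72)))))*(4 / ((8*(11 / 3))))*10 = 40578449 / 13089054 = 3.10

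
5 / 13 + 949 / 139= 13032 / 1807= 7.21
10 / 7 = 1.43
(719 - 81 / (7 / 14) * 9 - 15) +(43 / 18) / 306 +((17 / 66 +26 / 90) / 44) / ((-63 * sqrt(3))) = -4152989 / 5508 - 541 * sqrt(3) / 8232840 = -753.99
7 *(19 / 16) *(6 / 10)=399 / 80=4.99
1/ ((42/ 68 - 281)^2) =1156/ 90878089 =0.00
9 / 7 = 1.29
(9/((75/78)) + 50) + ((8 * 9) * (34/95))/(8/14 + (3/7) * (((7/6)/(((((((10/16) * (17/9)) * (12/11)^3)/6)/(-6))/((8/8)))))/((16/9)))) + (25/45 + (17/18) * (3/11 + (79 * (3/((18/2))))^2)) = 69132266710414/97256681775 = 710.82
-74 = -74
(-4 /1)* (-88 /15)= 352 /15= 23.47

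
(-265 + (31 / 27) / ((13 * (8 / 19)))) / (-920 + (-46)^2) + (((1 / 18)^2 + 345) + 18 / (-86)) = 149278913533 / 433229472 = 344.57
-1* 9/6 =-3/2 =-1.50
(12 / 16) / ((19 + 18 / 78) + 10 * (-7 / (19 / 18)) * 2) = -741 / 112040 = -0.01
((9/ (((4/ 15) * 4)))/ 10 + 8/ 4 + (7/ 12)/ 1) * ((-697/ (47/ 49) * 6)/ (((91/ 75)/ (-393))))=1006659675/ 208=4839709.98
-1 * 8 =-8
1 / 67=0.01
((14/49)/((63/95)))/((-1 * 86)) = -95/18963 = -0.01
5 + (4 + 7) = 16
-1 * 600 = -600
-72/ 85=-0.85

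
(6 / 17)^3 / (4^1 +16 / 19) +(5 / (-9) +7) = 6563176 / 1016991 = 6.45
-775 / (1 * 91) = -775 / 91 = -8.52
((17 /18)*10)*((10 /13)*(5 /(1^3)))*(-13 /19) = -4250 /171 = -24.85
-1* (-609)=609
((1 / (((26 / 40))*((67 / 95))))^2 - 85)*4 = -243497940 / 758641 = -320.97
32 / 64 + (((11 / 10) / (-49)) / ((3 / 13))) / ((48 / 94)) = 10919 / 35280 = 0.31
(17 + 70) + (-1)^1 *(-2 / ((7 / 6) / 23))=885 / 7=126.43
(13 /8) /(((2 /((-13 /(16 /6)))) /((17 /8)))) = -8619 /1024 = -8.42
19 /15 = 1.27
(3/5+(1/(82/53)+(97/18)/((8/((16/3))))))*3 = 53567/3690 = 14.52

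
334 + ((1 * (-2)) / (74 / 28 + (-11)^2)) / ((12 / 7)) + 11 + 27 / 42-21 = 23601499 / 72702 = 324.63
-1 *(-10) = 10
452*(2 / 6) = 452 / 3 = 150.67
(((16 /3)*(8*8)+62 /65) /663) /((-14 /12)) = -133492 /301665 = -0.44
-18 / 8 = -2.25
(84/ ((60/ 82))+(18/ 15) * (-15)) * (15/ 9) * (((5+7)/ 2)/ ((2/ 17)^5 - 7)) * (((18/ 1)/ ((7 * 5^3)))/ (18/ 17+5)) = -140191000752/ 298583133625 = -0.47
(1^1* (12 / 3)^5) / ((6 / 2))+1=1027 / 3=342.33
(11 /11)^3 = 1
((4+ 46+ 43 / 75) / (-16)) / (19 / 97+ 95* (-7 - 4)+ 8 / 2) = 367921 / 121149600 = 0.00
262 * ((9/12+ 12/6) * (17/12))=24497/24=1020.71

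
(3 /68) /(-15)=-1 /340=-0.00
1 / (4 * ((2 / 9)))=9 / 8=1.12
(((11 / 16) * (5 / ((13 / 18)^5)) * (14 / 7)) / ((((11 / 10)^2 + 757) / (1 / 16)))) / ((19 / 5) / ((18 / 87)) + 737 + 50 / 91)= 17050398750 / 4468884903454231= 0.00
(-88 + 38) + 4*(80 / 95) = -886 / 19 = -46.63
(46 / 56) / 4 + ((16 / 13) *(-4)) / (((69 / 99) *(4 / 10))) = -584483 / 33488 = -17.45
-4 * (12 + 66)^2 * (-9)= 219024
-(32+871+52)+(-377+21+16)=-1295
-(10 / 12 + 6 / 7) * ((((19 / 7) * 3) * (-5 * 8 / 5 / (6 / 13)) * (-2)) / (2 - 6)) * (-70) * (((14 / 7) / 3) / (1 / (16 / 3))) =-5611840 / 189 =-29692.28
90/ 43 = 2.09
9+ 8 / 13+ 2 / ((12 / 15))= 315 / 26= 12.12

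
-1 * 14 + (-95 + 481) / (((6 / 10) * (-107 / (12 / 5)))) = -3042 / 107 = -28.43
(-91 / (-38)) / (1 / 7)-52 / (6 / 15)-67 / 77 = -333877 / 2926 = -114.11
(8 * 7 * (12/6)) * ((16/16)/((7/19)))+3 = 307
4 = 4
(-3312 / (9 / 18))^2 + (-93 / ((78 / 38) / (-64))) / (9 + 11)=2852038864 / 65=43877520.98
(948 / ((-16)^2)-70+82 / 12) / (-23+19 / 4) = 11417 / 3504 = 3.26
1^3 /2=0.50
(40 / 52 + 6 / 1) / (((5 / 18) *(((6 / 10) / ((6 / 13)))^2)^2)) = 3168000 / 371293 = 8.53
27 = 27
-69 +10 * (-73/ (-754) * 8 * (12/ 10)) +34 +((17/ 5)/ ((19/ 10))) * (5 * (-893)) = -3021921/ 377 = -8015.71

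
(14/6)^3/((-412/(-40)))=3430/2781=1.23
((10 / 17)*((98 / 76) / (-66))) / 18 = -245 / 383724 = -0.00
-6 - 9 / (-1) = 3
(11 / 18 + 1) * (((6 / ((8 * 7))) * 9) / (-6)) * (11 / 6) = -319 / 672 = -0.47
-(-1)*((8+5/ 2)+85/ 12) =211/ 12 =17.58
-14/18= -7/9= -0.78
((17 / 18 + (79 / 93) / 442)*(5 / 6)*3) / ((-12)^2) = 18235 / 1109862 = 0.02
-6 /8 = -3 /4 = -0.75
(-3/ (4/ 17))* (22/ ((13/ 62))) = -17391/ 13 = -1337.77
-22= -22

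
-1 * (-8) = 8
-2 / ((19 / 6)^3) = -432 / 6859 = -0.06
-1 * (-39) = 39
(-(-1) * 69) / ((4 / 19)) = 1311 / 4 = 327.75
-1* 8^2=-64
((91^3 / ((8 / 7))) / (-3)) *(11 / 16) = -58024967 / 384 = -151106.68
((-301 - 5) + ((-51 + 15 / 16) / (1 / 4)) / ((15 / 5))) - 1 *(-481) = 433 / 4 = 108.25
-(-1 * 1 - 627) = 628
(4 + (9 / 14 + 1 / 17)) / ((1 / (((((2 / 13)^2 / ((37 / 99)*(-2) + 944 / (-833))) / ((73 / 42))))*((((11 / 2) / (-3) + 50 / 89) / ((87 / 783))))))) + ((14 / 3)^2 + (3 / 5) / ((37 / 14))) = 3174893551839401 / 141771851496405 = 22.39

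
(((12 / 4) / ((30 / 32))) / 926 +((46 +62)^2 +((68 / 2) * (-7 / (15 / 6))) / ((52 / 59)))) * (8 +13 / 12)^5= 714551185.89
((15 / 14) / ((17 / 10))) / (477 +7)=75 / 57596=0.00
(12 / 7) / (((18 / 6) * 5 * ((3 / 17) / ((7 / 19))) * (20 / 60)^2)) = 204 / 95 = 2.15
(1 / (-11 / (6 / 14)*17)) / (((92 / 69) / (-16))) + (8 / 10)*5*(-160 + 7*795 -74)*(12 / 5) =334957572 / 6545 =51177.63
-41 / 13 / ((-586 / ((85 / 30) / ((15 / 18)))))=697 / 38090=0.02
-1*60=-60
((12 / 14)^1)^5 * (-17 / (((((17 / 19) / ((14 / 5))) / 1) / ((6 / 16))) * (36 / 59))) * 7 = -181602 / 1715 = -105.89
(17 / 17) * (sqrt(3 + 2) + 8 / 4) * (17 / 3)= 34 / 3 + 17 * sqrt(5) / 3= 24.00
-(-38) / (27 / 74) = 2812 / 27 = 104.15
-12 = -12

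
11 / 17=0.65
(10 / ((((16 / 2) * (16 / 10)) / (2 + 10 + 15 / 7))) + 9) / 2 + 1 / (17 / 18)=84411 / 7616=11.08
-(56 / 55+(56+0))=-3136 / 55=-57.02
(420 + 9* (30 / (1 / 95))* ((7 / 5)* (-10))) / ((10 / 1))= -35868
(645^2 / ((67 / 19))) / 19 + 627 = 458034 / 67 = 6836.33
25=25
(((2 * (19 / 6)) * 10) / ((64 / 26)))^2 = 1525225 / 2304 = 661.99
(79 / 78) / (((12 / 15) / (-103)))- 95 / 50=-206389 / 1560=-132.30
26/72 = 13/36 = 0.36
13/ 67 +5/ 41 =868/ 2747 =0.32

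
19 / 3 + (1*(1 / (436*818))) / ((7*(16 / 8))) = 94868371 / 14979216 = 6.33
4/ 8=1/ 2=0.50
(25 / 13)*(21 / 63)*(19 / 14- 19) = -475 / 42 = -11.31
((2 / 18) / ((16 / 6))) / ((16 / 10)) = 0.03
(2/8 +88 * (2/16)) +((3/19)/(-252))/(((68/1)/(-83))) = 11.25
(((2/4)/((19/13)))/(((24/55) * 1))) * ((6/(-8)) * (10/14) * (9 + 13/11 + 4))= -12675/2128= -5.96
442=442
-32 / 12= -8 / 3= -2.67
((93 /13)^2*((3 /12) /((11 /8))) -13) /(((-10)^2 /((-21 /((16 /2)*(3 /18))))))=432747 /743600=0.58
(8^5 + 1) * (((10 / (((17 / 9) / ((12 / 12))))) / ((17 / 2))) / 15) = 393228 / 289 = 1360.65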